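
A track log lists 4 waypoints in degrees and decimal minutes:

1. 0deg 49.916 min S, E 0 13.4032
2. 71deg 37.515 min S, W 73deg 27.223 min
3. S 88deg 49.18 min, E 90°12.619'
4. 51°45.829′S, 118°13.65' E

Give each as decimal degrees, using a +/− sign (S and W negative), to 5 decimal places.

1. -0.83193, 0.22339
2. -71.62525, -73.45372
3. -88.81967, 90.21032
4. -51.76382, 118.22750

Point 1:
  Latitude: 49.916′ = 0.831933°; total 0.831933
  S → negative
  λ: 0 + 13.4032/60 = 0.223387
  E ⇒ keep positive
Point 2:
  φ: 71 + 37.515/60 = 71.625250
  hemisphere S, so the sign is −
  Longitude: 27.223′ = 0.453717°; total 73.453717
  W ⇒ negate
Point 3:
  φ: 49.18′ = 0.819667°; total 88.819667
  S → negative
  Longitude: 12.619′ = 0.210317°; total 90.210317
  E ⇒ keep positive
Point 4:
  Latitude: 51 + 45.829/60 = 51.763817
  hemisphere S, so the sign is −
  Lon: 118 + 13.65/60 = 118.227500
  E → positive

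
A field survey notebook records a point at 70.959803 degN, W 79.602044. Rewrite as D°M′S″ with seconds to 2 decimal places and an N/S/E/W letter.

70°57′35.29″ N, 79°36′7.36″ W

Latitude: whole degrees 70; 57.58818′ → 57′ and 35.2908″
λ: whole degrees 79; 36.12264′ → 36′ and 7.3584″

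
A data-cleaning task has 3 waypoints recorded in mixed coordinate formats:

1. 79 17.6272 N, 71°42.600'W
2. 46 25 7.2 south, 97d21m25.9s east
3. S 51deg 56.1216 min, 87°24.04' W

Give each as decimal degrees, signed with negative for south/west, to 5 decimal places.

1. 79.29379, -71.71000
2. -46.41867, 97.35719
3. -51.93536, -87.40067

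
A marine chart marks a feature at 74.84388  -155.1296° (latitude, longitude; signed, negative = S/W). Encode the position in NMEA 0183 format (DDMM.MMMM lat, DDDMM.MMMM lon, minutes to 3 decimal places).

7450.633,N / 15507.776,W

φ: 74° + 0.843880 × 60 = 74° 50.63280′
Longitude is negative → W; |value| = 155.129600
Longitude: fractional part 0.129600 → 7.77600 minutes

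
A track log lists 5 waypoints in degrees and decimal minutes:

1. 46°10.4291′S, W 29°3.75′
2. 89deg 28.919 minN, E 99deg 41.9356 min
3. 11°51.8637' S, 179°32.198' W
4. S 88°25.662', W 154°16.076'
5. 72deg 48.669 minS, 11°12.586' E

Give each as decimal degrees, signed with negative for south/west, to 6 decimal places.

1. -46.173818, -29.062500
2. 89.481983, 99.698927
3. -11.864395, -179.536633
4. -88.427700, -154.267933
5. -72.811150, 11.209767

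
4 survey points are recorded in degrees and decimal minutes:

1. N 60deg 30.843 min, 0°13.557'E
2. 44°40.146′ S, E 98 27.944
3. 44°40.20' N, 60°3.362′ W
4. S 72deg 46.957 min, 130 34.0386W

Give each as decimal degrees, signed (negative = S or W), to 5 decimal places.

1. 60.51405, 0.22595
2. -44.66910, 98.46573
3. 44.67000, -60.05603
4. -72.78262, -130.56731

Point 1:
  Lat: 60 + 30.843/60 = 60.514050
  N ⇒ keep positive
  Lon: 13.557′ = 0.225950°; total 0.225950
  E → positive
Point 2:
  Latitude: 40.146′ = 0.669100°; total 44.669100
  S → negative
  Lon: 98 + 27.944/60 = 98.465733
  E ⇒ keep positive
Point 3:
  Latitude: 44 + 40.2/60 = 44.670000
  N ⇒ keep positive
  Longitude: 3.362′ = 0.056033°; total 60.056033
  W ⇒ negate
Point 4:
  Latitude: 72 + 46.957/60 = 72.782617
  hemisphere S, so the sign is −
  Longitude: 34.0386′ = 0.567310°; total 130.567310
  W → negative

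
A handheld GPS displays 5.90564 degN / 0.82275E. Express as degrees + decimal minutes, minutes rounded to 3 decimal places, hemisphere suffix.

5° 54.338′ N, 0° 49.365′ E

Lat: fractional part 0.905640 → 54.33840 minutes
λ: minutes = (0.822750 − 0) × 60 = 49.36500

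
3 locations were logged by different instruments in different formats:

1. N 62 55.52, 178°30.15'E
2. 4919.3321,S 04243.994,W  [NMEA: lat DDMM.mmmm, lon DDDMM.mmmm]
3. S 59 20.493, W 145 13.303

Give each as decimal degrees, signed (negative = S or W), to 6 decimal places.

1. 62.925333, 178.502500
2. -49.322202, -42.733233
3. -59.341550, -145.221717

Point 1:
  Latitude: 62 + 55.52/60 = 62.9253333
  N ⇒ keep positive
  Longitude: 178 + 30.15/60 = 178.5025000
  E ⇒ keep positive
Point 2:
  Latitude: split at 2 digits → 49° and 19.3321′; 49 + 19.3321/60 = 49.3222017
  S → negative
  Lon: split at 3 digits → 042° and 43.994′; 42 + 43.994/60 = 42.7332333
  hemisphere W, so the sign is −
Point 3:
  φ: 59 + 20.493/60 = 59.3415500
  S ⇒ negate
  Longitude: 145 + 13.303/60 = 145.2217167
  hemisphere W, so the sign is −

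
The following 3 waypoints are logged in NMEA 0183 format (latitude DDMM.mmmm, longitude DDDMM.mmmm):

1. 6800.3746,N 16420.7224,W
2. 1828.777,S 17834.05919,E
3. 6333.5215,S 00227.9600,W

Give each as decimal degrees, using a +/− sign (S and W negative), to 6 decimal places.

Point 1:
  Lat: split at 2 digits → 68° and 0.3746′; 68 + 0.3746/60 = 68.0062433
  N ⇒ keep positive
  Longitude: degrees = first 3 digits = 164, minutes = 20.7224; 164 + 20.7224/60 = 164.3453733
  W ⇒ negate
Point 2:
  φ: split at 2 digits → 18° and 28.777′; 18 + 28.777/60 = 18.4796167
  S → negative
  λ: degrees = first 3 digits = 178, minutes = 34.05919; 178 + 34.05919/60 = 178.5676532
  E ⇒ keep positive
Point 3:
  Latitude: split at 2 digits → 63° and 33.5215′; 63 + 33.5215/60 = 63.5586917
  hemisphere S, so the sign is −
  Longitude: split at 3 digits → 002° and 27.96′; 2 + 27.96/60 = 2.4660000
  W → negative

1. 68.006243, -164.345373
2. -18.479617, 178.567653
3. -63.558692, -2.466000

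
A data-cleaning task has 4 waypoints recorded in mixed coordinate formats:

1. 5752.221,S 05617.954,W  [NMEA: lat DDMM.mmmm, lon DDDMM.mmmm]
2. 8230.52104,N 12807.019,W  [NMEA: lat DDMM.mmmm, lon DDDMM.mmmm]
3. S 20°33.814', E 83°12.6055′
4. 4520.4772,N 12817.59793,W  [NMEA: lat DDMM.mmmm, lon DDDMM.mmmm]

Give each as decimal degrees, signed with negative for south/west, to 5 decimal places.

Point 1:
  Latitude: degrees = first 2 digits = 57, minutes = 52.221; 57 + 52.221/60 = 57.870350
  S ⇒ negate
  Longitude: degrees = first 3 digits = 56, minutes = 17.954; 56 + 17.954/60 = 56.299233
  W → negative
Point 2:
  Lat: degrees = first 2 digits = 82, minutes = 30.52104; 82 + 30.52104/60 = 82.508684
  N ⇒ keep positive
  λ: degrees = first 3 digits = 128, minutes = 7.019; 128 + 7.019/60 = 128.116983
  hemisphere W, so the sign is −
Point 3:
  Latitude: 33.814′ = 0.563567°; total 20.563567
  S ⇒ negate
  Lon: 12.6055′ = 0.210092°; total 83.210092
  E → positive
Point 4:
  Latitude: split at 2 digits → 45° and 20.4772′; 45 + 20.4772/60 = 45.341287
  N → positive
  Longitude: degrees = first 3 digits = 128, minutes = 17.59793; 128 + 17.59793/60 = 128.293299
  hemisphere W, so the sign is −

1. -57.87035, -56.29923
2. 82.50868, -128.11698
3. -20.56357, 83.21009
4. 45.34129, -128.29330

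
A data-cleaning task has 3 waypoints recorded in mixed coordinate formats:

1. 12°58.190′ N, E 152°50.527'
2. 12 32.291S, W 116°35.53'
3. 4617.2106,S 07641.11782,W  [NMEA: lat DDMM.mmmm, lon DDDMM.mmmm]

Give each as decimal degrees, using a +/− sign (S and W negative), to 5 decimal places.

1. 12.96983, 152.84212
2. -12.53818, -116.59217
3. -46.28684, -76.68530

Point 1:
  Lat: 12 + 58.19/60 = 12.969833
  N → positive
  Lon: 50.527′ = 0.842117°; total 152.842117
  E ⇒ keep positive
Point 2:
  Latitude: 12 + 32.291/60 = 12.538183
  S ⇒ negate
  Longitude: 35.53′ = 0.592167°; total 116.592167
  W ⇒ negate
Point 3:
  φ: degrees = first 2 digits = 46, minutes = 17.2106; 46 + 17.2106/60 = 46.286843
  hemisphere S, so the sign is −
  Lon: degrees = first 3 digits = 76, minutes = 41.11782; 76 + 41.11782/60 = 76.685297
  hemisphere W, so the sign is −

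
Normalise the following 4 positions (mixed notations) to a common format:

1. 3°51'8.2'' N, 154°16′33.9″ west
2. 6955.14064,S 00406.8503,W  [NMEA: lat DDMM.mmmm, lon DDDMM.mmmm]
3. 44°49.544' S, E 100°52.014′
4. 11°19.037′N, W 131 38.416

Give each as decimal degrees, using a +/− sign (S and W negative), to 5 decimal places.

1. 3.85228, -154.27608
2. -69.91901, -4.11417
3. -44.82573, 100.86690
4. 11.31728, -131.64027

Point 1:
  Lat: 3° + 51/60 + 8.2/3600 = 3 + 0.850000 + 0.002278 = 3.852278
  N → positive
  Longitude: 154 + 16/60 + 33.9/3600 = 154.276083
  W → negative
Point 2:
  φ: degrees = first 2 digits = 69, minutes = 55.14064; 69 + 55.14064/60 = 69.919011
  S → negative
  Longitude: split at 3 digits → 004° and 6.8503′; 4 + 6.8503/60 = 4.114172
  W ⇒ negate
Point 3:
  φ: 44 + 49.544/60 = 44.825733
  S ⇒ negate
  Lon: 100 + 52.014/60 = 100.866900
  E ⇒ keep positive
Point 4:
  Latitude: 11 + 19.037/60 = 11.317283
  N ⇒ keep positive
  λ: 131 + 38.416/60 = 131.640267
  W → negative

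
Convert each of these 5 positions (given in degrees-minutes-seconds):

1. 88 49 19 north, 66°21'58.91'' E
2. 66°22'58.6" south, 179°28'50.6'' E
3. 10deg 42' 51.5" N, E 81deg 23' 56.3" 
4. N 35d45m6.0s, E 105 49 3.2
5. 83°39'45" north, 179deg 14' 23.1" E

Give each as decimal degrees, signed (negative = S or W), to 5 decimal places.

Point 1:
  Latitude: 88° + 49/60 + 19/3600 = 88 + 0.816667 + 0.005278 = 88.821944
  N ⇒ keep positive
  Longitude: 21′ + 58.91″ = 21.98183′; 66 + 21.98183/60 = 66.366364
  E ⇒ keep positive
Point 2:
  Latitude: 66° + 22/60 + 58.6/3600 = 66 + 0.366667 + 0.016278 = 66.382944
  hemisphere S, so the sign is −
  Longitude: 179° + 28/60 + 50.6/3600 = 179 + 0.466667 + 0.014056 = 179.480722
  E → positive
Point 3:
  φ: 42′ + 51.5″ = 42.85833′; 10 + 42.85833/60 = 10.714306
  N → positive
  λ: 23′ + 56.3″ = 23.93833′; 81 + 23.93833/60 = 81.398972
  E ⇒ keep positive
Point 4:
  φ: 35 + 45/60 + 6/3600 = 35.751667
  N ⇒ keep positive
  Lon: 105 + 49/60 + 3.2/3600 = 105.817556
  E → positive
Point 5:
  φ: 83° + 39/60 + 45/3600 = 83 + 0.650000 + 0.012500 = 83.662500
  N ⇒ keep positive
  Lon: 179 + 14/60 + 23.1/3600 = 179.239750
  E ⇒ keep positive

1. 88.82194, 66.36636
2. -66.38294, 179.48072
3. 10.71431, 81.39897
4. 35.75167, 105.81756
5. 83.66250, 179.23975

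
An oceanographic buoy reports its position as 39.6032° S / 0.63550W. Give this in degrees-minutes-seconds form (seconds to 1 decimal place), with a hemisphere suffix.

φ: 0.603200° → 36.19200′; 0.19200 × 60 = 11.520″
Longitude: whole degrees 0; 38.13000′ → 38′ and 7.800″

39°36′11.5″ S, 0°38′7.8″ W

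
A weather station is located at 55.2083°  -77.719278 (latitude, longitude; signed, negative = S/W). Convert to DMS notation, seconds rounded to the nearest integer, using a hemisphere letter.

55°12′30″ N, 77°43′9″ W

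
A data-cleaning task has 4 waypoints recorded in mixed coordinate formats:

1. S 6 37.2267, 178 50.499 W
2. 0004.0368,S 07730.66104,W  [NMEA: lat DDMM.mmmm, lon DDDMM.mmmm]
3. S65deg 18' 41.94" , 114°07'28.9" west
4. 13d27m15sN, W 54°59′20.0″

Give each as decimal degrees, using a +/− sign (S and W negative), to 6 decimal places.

1. -6.620445, -178.841650
2. -0.067280, -77.511017
3. -65.311650, -114.124694
4. 13.454167, -54.988889

Point 1:
  Lat: 6 + 37.2267/60 = 6.6204450
  hemisphere S, so the sign is −
  Lon: 178 + 50.499/60 = 178.8416500
  hemisphere W, so the sign is −
Point 2:
  Latitude: degrees = first 2 digits = 0, minutes = 4.0368; 0 + 4.0368/60 = 0.0672800
  S ⇒ negate
  λ: degrees = first 3 digits = 77, minutes = 30.66104; 77 + 30.66104/60 = 77.5110173
  hemisphere W, so the sign is −
Point 3:
  Lat: 65° + 18/60 + 41.94/3600 = 65 + 0.300000 + 0.011650 = 65.3116500
  S → negative
  λ: 114° + 7/60 + 28.9/3600 = 114 + 0.116667 + 0.008028 = 114.1246944
  hemisphere W, so the sign is −
Point 4:
  φ: 13 + 27/60 + 15/3600 = 13.4541667
  N → positive
  λ: 54 + 59/60 + 20/3600 = 54.9888889
  hemisphere W, so the sign is −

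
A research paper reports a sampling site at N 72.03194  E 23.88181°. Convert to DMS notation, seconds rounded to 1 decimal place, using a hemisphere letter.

Latitude: whole degrees 72; 1.91640′ → 1′ and 54.984″
Lon: 0.881810° → 52.90860′; 0.90860 × 60 = 54.516″

72°01′55.0″ N, 23°52′54.5″ E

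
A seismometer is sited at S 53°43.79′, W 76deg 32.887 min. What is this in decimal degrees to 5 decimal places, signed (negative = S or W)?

Latitude: 53 + 43.79/60 = 53.729833
S → negative
Lon: 76 + 32.887/60 = 76.548117
hemisphere W, so the sign is −

-53.72983, -76.54812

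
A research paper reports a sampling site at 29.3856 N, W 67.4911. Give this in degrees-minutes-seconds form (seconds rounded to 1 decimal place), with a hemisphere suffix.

29°23′8.2″ N, 67°29′28.0″ W

Lat: whole degrees 29; 23.13600′ → 23′ and 8.160″
Longitude: whole degrees 67; 29.46600′ → 29′ and 27.960″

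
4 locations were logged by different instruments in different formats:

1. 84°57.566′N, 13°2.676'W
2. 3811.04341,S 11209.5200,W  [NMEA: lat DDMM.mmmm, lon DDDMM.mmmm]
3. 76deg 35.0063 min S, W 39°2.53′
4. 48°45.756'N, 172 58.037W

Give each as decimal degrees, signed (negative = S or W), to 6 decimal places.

1. 84.959433, -13.044600
2. -38.184057, -112.158667
3. -76.583438, -39.042167
4. 48.762600, -172.967283

Point 1:
  φ: 84 + 57.566/60 = 84.9594333
  N → positive
  λ: 13 + 2.676/60 = 13.0446000
  W → negative
Point 2:
  φ: degrees = first 2 digits = 38, minutes = 11.04341; 38 + 11.04341/60 = 38.1840568
  hemisphere S, so the sign is −
  Lon: split at 3 digits → 112° and 9.52′; 112 + 9.52/60 = 112.1586667
  W → negative
Point 3:
  φ: 76 + 35.0063/60 = 76.5834383
  S ⇒ negate
  λ: 2.53′ = 0.042167°; total 39.0421667
  hemisphere W, so the sign is −
Point 4:
  φ: 48 + 45.756/60 = 48.7626000
  N ⇒ keep positive
  Lon: 58.037′ = 0.967283°; total 172.9672833
  W ⇒ negate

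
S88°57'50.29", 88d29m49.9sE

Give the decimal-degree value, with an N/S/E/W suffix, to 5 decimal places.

88.96397° S, 88.49719° E

Latitude: 88° + 57/60 + 50.29/3600 = 88 + 0.950000 + 0.013969 = 88.963969
Longitude: 29′ + 49.9″ = 29.83167′; 88 + 29.83167/60 = 88.497194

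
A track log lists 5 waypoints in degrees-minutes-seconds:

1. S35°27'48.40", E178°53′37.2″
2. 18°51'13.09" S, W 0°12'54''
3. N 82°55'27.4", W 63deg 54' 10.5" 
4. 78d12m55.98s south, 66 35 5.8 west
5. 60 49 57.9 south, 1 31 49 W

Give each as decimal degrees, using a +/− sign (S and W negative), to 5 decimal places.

Point 1:
  Lat: 35° + 27/60 + 48.4/3600 = 35 + 0.450000 + 0.013444 = 35.463444
  S ⇒ negate
  Longitude: 178 + 53/60 + 37.2/3600 = 178.893667
  E ⇒ keep positive
Point 2:
  Latitude: 18 + 51/60 + 13.09/3600 = 18.853636
  S → negative
  λ: 0 + 12/60 + 54/3600 = 0.215000
  W ⇒ negate
Point 3:
  φ: 82 + 55/60 + 27.4/3600 = 82.924278
  N ⇒ keep positive
  λ: 54′ + 10.5″ = 54.17500′; 63 + 54.17500/60 = 63.902917
  W ⇒ negate
Point 4:
  Lat: 78 + 12/60 + 55.98/3600 = 78.215550
  S → negative
  λ: 66° + 35/60 + 5.8/3600 = 66 + 0.583333 + 0.001611 = 66.584944
  W ⇒ negate
Point 5:
  φ: 60 + 49/60 + 57.9/3600 = 60.832750
  hemisphere S, so the sign is −
  Longitude: 1° + 31/60 + 49/3600 = 1 + 0.516667 + 0.013611 = 1.530278
  hemisphere W, so the sign is −

1. -35.46344, 178.89367
2. -18.85364, -0.21500
3. 82.92428, -63.90292
4. -78.21555, -66.58494
5. -60.83275, -1.53028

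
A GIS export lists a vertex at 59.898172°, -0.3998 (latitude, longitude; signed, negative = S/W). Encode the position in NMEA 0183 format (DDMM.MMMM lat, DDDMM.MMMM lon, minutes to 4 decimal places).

5953.8903,N / 00023.9880,W

Lat: fractional part 0.898172 → 53.890320 minutes
Longitude is negative → W; |value| = 0.399800
Lon: 0° + 0.399800 × 60 = 0° 23.988000′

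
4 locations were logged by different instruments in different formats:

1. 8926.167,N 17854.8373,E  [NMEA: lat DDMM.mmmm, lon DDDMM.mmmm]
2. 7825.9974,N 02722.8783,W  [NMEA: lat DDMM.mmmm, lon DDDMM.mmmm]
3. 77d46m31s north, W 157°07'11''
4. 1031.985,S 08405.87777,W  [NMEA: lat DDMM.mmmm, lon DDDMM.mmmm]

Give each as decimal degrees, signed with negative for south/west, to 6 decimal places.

1. 89.436117, 178.913955
2. 78.433290, -27.381305
3. 77.775278, -157.119722
4. -10.533083, -84.097963

Point 1:
  Latitude: split at 2 digits → 89° and 26.167′; 89 + 26.167/60 = 89.4361167
  N ⇒ keep positive
  Lon: split at 3 digits → 178° and 54.8373′; 178 + 54.8373/60 = 178.9139550
  E ⇒ keep positive
Point 2:
  Lat: split at 2 digits → 78° and 25.9974′; 78 + 25.9974/60 = 78.4332900
  N ⇒ keep positive
  λ: split at 3 digits → 027° and 22.8783′; 27 + 22.8783/60 = 27.3813050
  W ⇒ negate
Point 3:
  Lat: 46′ + 31″ = 46.51667′; 77 + 46.51667/60 = 77.7752778
  N → positive
  Longitude: 7′ + 11″ = 7.18333′; 157 + 7.18333/60 = 157.1197222
  W → negative
Point 4:
  φ: split at 2 digits → 10° and 31.985′; 10 + 31.985/60 = 10.5330833
  S ⇒ negate
  λ: degrees = first 3 digits = 84, minutes = 5.87777; 84 + 5.87777/60 = 84.0979628
  W → negative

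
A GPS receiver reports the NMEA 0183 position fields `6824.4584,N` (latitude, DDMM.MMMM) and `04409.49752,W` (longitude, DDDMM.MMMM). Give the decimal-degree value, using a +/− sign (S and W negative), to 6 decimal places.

68.407640, -44.158292

Lat: split at 2 digits → 68° and 24.4584′; 68 + 24.4584/60 = 68.4076400
N → positive
λ: split at 3 digits → 044° and 9.49752′; 44 + 9.49752/60 = 44.1582920
W → negative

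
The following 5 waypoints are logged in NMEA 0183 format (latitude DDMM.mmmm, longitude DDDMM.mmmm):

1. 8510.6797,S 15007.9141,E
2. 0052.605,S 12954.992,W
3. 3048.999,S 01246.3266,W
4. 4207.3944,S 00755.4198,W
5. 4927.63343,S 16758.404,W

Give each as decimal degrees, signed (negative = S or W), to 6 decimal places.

1. -85.177995, 150.131902
2. -0.876750, -129.916533
3. -30.816650, -12.772110
4. -42.123240, -7.923663
5. -49.460557, -167.973400

Point 1:
  φ: degrees = first 2 digits = 85, minutes = 10.6797; 85 + 10.6797/60 = 85.1779950
  S → negative
  Longitude: split at 3 digits → 150° and 7.9141′; 150 + 7.9141/60 = 150.1319017
  E ⇒ keep positive
Point 2:
  Latitude: split at 2 digits → 00° and 52.605′; 0 + 52.605/60 = 0.8767500
  S → negative
  Longitude: degrees = first 3 digits = 129, minutes = 54.992; 129 + 54.992/60 = 129.9165333
  W ⇒ negate
Point 3:
  Latitude: split at 2 digits → 30° and 48.999′; 30 + 48.999/60 = 30.8166500
  S → negative
  λ: degrees = first 3 digits = 12, minutes = 46.3266; 12 + 46.3266/60 = 12.7721100
  W ⇒ negate
Point 4:
  Lat: degrees = first 2 digits = 42, minutes = 7.3944; 42 + 7.3944/60 = 42.1232400
  S → negative
  Lon: split at 3 digits → 007° and 55.4198′; 7 + 55.4198/60 = 7.9236633
  W → negative
Point 5:
  φ: split at 2 digits → 49° and 27.63343′; 49 + 27.63343/60 = 49.4605572
  S → negative
  Lon: degrees = first 3 digits = 167, minutes = 58.404; 167 + 58.404/60 = 167.9734000
  W → negative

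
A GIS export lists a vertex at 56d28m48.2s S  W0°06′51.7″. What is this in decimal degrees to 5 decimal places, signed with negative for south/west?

Latitude: 28′ + 48.2″ = 28.80333′; 56 + 28.80333/60 = 56.480056
hemisphere S, so the sign is −
λ: 0 + 6/60 + 51.7/3600 = 0.114361
hemisphere W, so the sign is −

-56.48006, -0.11436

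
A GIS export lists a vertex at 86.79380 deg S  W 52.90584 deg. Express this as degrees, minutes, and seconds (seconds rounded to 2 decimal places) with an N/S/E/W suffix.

Lat: 0.793800 × 60 = 47.62800′ → 47′, remainder × 60 = 37.6800″
Longitude: 0.905840° → 54.35040′; 0.35040 × 60 = 21.0240″

86°47′37.68″ S, 52°54′21.02″ W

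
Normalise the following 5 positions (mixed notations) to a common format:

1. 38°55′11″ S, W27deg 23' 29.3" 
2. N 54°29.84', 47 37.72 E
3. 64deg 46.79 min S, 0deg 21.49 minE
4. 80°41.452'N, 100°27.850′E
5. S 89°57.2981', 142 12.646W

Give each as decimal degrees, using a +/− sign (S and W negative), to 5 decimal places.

1. -38.91972, -27.39147
2. 54.49733, 47.62867
3. -64.77983, 0.35817
4. 80.69087, 100.46417
5. -89.95497, -142.21077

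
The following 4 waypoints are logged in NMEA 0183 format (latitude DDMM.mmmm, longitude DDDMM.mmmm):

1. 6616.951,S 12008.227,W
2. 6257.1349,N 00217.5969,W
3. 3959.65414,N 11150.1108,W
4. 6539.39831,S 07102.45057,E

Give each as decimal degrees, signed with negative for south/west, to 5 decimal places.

Point 1:
  Latitude: split at 2 digits → 66° and 16.951′; 66 + 16.951/60 = 66.282517
  S → negative
  λ: split at 3 digits → 120° and 8.227′; 120 + 8.227/60 = 120.137117
  hemisphere W, so the sign is −
Point 2:
  φ: degrees = first 2 digits = 62, minutes = 57.1349; 62 + 57.1349/60 = 62.952248
  N → positive
  Longitude: split at 3 digits → 002° and 17.5969′; 2 + 17.5969/60 = 2.293282
  W → negative
Point 3:
  φ: split at 2 digits → 39° and 59.65414′; 39 + 59.65414/60 = 39.994236
  N ⇒ keep positive
  Longitude: degrees = first 3 digits = 111, minutes = 50.1108; 111 + 50.1108/60 = 111.835180
  W ⇒ negate
Point 4:
  φ: split at 2 digits → 65° and 39.39831′; 65 + 39.39831/60 = 65.656639
  S ⇒ negate
  Lon: split at 3 digits → 071° and 2.45057′; 71 + 2.45057/60 = 71.040843
  E ⇒ keep positive

1. -66.28252, -120.13712
2. 62.95225, -2.29328
3. 39.99424, -111.83518
4. -65.65664, 71.04084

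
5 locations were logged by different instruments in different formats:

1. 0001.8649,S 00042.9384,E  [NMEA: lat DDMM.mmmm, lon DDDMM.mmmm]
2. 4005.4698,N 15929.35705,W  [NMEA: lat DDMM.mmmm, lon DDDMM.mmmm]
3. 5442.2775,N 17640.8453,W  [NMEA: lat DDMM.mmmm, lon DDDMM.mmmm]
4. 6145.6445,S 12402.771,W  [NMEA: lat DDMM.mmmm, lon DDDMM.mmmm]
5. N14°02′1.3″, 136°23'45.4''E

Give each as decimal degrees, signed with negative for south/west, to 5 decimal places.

Point 1:
  Latitude: degrees = first 2 digits = 0, minutes = 1.8649; 0 + 1.8649/60 = 0.031082
  S ⇒ negate
  λ: degrees = first 3 digits = 0, minutes = 42.9384; 0 + 42.9384/60 = 0.715640
  E → positive
Point 2:
  Lat: split at 2 digits → 40° and 5.4698′; 40 + 5.4698/60 = 40.091163
  N → positive
  Lon: split at 3 digits → 159° and 29.35705′; 159 + 29.35705/60 = 159.489284
  W ⇒ negate
Point 3:
  φ: split at 2 digits → 54° and 42.2775′; 54 + 42.2775/60 = 54.704625
  N → positive
  Lon: split at 3 digits → 176° and 40.8453′; 176 + 40.8453/60 = 176.680755
  hemisphere W, so the sign is −
Point 4:
  Latitude: degrees = first 2 digits = 61, minutes = 45.6445; 61 + 45.6445/60 = 61.760742
  S ⇒ negate
  Lon: split at 3 digits → 124° and 2.771′; 124 + 2.771/60 = 124.046183
  W → negative
Point 5:
  φ: 2′ + 1.3″ = 2.02167′; 14 + 2.02167/60 = 14.033694
  N → positive
  Lon: 136° + 23/60 + 45.4/3600 = 136 + 0.383333 + 0.012611 = 136.395944
  E ⇒ keep positive

1. -0.03108, 0.71564
2. 40.09116, -159.48928
3. 54.70463, -176.68076
4. -61.76074, -124.04618
5. 14.03369, 136.39594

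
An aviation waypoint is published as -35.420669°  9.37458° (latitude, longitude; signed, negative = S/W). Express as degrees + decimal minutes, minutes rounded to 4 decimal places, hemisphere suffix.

Latitude is negative → S; |value| = 35.420669
φ: 35° + 0.420669 × 60 = 35° 25.240140′
λ: 9° + 0.374580 × 60 = 9° 22.474800′

35° 25.2401′ S, 9° 22.4748′ E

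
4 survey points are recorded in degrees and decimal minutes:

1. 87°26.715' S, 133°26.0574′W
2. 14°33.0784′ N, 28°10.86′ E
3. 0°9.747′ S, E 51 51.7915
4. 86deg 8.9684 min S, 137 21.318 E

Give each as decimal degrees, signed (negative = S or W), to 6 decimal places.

1. -87.445250, -133.434290
2. 14.551307, 28.181000
3. -0.162450, 51.863192
4. -86.149473, 137.355300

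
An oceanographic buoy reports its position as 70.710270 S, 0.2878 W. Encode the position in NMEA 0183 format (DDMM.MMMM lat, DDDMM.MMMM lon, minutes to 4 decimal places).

Lat: 70° + 0.710270 × 60 = 70° 42.616200′
Longitude: minutes = (0.287800 − 0) × 60 = 17.268000

7042.6162,S / 00017.2680,W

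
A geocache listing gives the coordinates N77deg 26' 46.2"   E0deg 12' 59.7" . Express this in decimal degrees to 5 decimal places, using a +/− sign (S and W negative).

Latitude: 26′ + 46.2″ = 26.77000′; 77 + 26.77000/60 = 77.446167
N ⇒ keep positive
Lon: 0 + 12/60 + 59.7/3600 = 0.216583
E ⇒ keep positive

77.44617, 0.21658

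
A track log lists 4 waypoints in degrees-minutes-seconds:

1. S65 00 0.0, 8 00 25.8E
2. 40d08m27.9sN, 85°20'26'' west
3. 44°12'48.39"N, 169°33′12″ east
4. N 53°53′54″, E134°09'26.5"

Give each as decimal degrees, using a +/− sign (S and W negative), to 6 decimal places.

Point 1:
  φ: 65 + 0/60 + 0/3600 = 65.0000000
  hemisphere S, so the sign is −
  λ: 0′ + 25.8″ = 0.43000′; 8 + 0.43000/60 = 8.0071667
  E ⇒ keep positive
Point 2:
  Latitude: 8′ + 27.9″ = 8.46500′; 40 + 8.46500/60 = 40.1410833
  N → positive
  Longitude: 20′ + 26″ = 20.43333′; 85 + 20.43333/60 = 85.3405556
  W ⇒ negate
Point 3:
  Lat: 12′ + 48.39″ = 12.80650′; 44 + 12.80650/60 = 44.2134417
  N → positive
  Lon: 169 + 33/60 + 12/3600 = 169.5533333
  E → positive
Point 4:
  Latitude: 53 + 53/60 + 54/3600 = 53.8983333
  N ⇒ keep positive
  Lon: 9′ + 26.5″ = 9.44167′; 134 + 9.44167/60 = 134.1573611
  E → positive

1. -65.000000, 8.007167
2. 40.141083, -85.340556
3. 44.213442, 169.553333
4. 53.898333, 134.157361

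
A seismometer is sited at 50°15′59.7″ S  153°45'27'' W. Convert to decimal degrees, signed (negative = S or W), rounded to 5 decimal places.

Latitude: 50° + 15/60 + 59.7/3600 = 50 + 0.250000 + 0.016583 = 50.266583
hemisphere S, so the sign is −
λ: 153° + 45/60 + 27/3600 = 153 + 0.750000 + 0.007500 = 153.757500
hemisphere W, so the sign is −

-50.26658, -153.75750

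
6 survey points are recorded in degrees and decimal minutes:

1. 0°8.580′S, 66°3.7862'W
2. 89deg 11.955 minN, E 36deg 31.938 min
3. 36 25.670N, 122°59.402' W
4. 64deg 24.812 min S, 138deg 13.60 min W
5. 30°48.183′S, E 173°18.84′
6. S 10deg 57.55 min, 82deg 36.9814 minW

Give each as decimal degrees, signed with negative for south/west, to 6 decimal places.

1. -0.143000, -66.063103
2. 89.199250, 36.532300
3. 36.427833, -122.990033
4. -64.413533, -138.226667
5. -30.803050, 173.314000
6. -10.959167, -82.616357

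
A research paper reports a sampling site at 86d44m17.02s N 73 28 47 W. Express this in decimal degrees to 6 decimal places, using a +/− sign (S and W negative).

Lat: 44′ + 17.02″ = 44.28367′; 86 + 44.28367/60 = 86.7380611
N → positive
λ: 73 + 28/60 + 47/3600 = 73.4797222
W ⇒ negate

86.738061, -73.479722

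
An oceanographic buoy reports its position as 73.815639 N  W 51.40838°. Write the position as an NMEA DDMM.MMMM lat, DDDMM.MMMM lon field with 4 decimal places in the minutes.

7348.9383,N / 05124.5028,W

Lat: fractional part 0.815639 → 48.938340 minutes
λ: 51° + 0.408380 × 60 = 51° 24.502800′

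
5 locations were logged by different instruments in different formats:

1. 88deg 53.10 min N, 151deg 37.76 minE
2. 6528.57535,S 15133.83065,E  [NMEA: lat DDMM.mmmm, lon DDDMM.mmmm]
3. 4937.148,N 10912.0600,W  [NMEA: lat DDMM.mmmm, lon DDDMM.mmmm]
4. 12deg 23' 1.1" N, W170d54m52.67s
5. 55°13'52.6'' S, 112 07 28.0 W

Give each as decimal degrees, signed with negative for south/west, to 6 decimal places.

1. 88.885000, 151.629333
2. -65.476256, 151.563844
3. 49.619133, -109.201000
4. 12.383639, -170.914631
5. -55.231278, -112.124444

Point 1:
  Latitude: 88 + 53.1/60 = 88.8850000
  N → positive
  Lon: 151 + 37.76/60 = 151.6293333
  E ⇒ keep positive
Point 2:
  φ: split at 2 digits → 65° and 28.57535′; 65 + 28.57535/60 = 65.4762558
  S → negative
  Longitude: degrees = first 3 digits = 151, minutes = 33.83065; 151 + 33.83065/60 = 151.5638442
  E → positive
Point 3:
  φ: split at 2 digits → 49° and 37.148′; 49 + 37.148/60 = 49.6191333
  N ⇒ keep positive
  λ: degrees = first 3 digits = 109, minutes = 12.06; 109 + 12.06/60 = 109.2010000
  hemisphere W, so the sign is −
Point 4:
  Latitude: 12° + 23/60 + 1.1/3600 = 12 + 0.383333 + 0.000306 = 12.3836389
  N → positive
  λ: 170 + 54/60 + 52.67/3600 = 170.9146306
  W ⇒ negate
Point 5:
  Latitude: 13′ + 52.6″ = 13.87667′; 55 + 13.87667/60 = 55.2312778
  S → negative
  λ: 112 + 7/60 + 28/3600 = 112.1244444
  W → negative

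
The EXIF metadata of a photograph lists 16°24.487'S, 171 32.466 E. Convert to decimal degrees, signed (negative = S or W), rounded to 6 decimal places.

φ: 24.487′ = 0.408117°; total 16.4081167
S ⇒ negate
Lon: 171 + 32.466/60 = 171.5411000
E → positive

-16.408117, 171.541100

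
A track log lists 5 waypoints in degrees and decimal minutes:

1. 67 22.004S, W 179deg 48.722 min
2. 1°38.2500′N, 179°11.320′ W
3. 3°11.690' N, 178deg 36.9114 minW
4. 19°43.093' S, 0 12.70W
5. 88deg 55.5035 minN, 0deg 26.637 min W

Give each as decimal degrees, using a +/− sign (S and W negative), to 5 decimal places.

Point 1:
  Lat: 22.004′ = 0.366733°; total 67.366733
  hemisphere S, so the sign is −
  λ: 48.722′ = 0.812033°; total 179.812033
  W ⇒ negate
Point 2:
  Latitude: 38.25′ = 0.637500°; total 1.637500
  N ⇒ keep positive
  Longitude: 11.32′ = 0.188667°; total 179.188667
  W → negative
Point 3:
  Lat: 3 + 11.69/60 = 3.194833
  N → positive
  Longitude: 178 + 36.9114/60 = 178.615190
  W → negative
Point 4:
  Latitude: 19 + 43.093/60 = 19.718217
  S ⇒ negate
  Longitude: 0 + 12.7/60 = 0.211667
  W → negative
Point 5:
  Latitude: 55.5035′ = 0.925058°; total 88.925058
  N ⇒ keep positive
  Longitude: 0 + 26.637/60 = 0.443950
  hemisphere W, so the sign is −

1. -67.36673, -179.81203
2. 1.63750, -179.18867
3. 3.19483, -178.61519
4. -19.71822, -0.21167
5. 88.92506, -0.44395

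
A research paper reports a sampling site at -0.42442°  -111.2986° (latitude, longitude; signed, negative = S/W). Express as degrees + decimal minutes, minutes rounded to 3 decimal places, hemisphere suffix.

0° 25.465′ S, 111° 17.916′ W

Latitude is negative → S; |value| = 0.424420
Latitude: fractional part 0.424420 → 25.46520 minutes
Longitude is negative → W; |value| = 111.298600
Longitude: minutes = (111.298600 − 111) × 60 = 17.91600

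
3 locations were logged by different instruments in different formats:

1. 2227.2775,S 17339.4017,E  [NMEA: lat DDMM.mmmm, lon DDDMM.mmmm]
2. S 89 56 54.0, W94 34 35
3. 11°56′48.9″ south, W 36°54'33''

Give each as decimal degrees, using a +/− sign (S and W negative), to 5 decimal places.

1. -22.45463, 173.65670
2. -89.94833, -94.57639
3. -11.94692, -36.90917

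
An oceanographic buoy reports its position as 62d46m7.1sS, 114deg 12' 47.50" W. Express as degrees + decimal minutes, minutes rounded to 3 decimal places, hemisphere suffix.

62° 46.118′ S, 114° 12.792′ W

φ: 46 + 7.1/60 = 46.11833′
Longitude: 12 + 47.5/60 = 12.79167′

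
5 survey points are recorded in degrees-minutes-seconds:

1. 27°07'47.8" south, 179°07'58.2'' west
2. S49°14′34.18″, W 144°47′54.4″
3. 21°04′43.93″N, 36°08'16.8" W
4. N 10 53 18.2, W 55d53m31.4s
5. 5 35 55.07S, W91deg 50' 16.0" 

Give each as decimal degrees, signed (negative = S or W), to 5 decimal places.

1. -27.12994, -179.13283
2. -49.24283, -144.79844
3. 21.07887, -36.13800
4. 10.88839, -55.89206
5. -5.59863, -91.83778

Point 1:
  Lat: 27 + 7/60 + 47.8/3600 = 27.129944
  S → negative
  λ: 7′ + 58.2″ = 7.97000′; 179 + 7.97000/60 = 179.132833
  W ⇒ negate
Point 2:
  φ: 14′ + 34.18″ = 14.56967′; 49 + 14.56967/60 = 49.242828
  S → negative
  Lon: 144° + 47/60 + 54.4/3600 = 144 + 0.783333 + 0.015111 = 144.798444
  hemisphere W, so the sign is −
Point 3:
  Lat: 21 + 4/60 + 43.93/3600 = 21.078869
  N ⇒ keep positive
  λ: 36 + 8/60 + 16.8/3600 = 36.138000
  W → negative
Point 4:
  φ: 10 + 53/60 + 18.2/3600 = 10.888389
  N → positive
  Lon: 55° + 53/60 + 31.4/3600 = 55 + 0.883333 + 0.008722 = 55.892056
  W → negative
Point 5:
  Latitude: 5 + 35/60 + 55.07/3600 = 5.598631
  hemisphere S, so the sign is −
  Lon: 91° + 50/60 + 16/3600 = 91 + 0.833333 + 0.004444 = 91.837778
  hemisphere W, so the sign is −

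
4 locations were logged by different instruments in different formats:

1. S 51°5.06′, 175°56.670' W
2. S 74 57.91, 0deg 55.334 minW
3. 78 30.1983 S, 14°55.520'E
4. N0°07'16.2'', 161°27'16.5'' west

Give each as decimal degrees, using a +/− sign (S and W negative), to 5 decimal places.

Point 1:
  φ: 51 + 5.06/60 = 51.084333
  hemisphere S, so the sign is −
  Lon: 175 + 56.67/60 = 175.944500
  W → negative
Point 2:
  φ: 74 + 57.91/60 = 74.965167
  S → negative
  Lon: 0 + 55.334/60 = 0.922233
  W ⇒ negate
Point 3:
  φ: 78 + 30.1983/60 = 78.503305
  S → negative
  Lon: 14 + 55.52/60 = 14.925333
  E → positive
Point 4:
  Latitude: 0 + 7/60 + 16.2/3600 = 0.121167
  N ⇒ keep positive
  Lon: 161° + 27/60 + 16.5/3600 = 161 + 0.450000 + 0.004583 = 161.454583
  hemisphere W, so the sign is −

1. -51.08433, -175.94450
2. -74.96517, -0.92223
3. -78.50331, 14.92533
4. 0.12117, -161.45458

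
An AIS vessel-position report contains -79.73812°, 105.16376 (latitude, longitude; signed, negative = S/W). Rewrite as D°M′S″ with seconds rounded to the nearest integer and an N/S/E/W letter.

Latitude is negative → S; |value| = 79.738120
Lat: 0.738120 × 60 = 44.28720′ → 44′, remainder × 60 = 17.23″
λ: whole degrees 105; 9.82560′ → 9′ and 49.54″

79°44′17″ S, 105°09′50″ E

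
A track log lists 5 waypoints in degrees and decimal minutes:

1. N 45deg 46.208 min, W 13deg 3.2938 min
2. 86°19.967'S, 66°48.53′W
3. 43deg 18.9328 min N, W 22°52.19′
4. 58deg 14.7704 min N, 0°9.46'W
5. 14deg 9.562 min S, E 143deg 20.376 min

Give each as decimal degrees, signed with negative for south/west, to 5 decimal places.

Point 1:
  φ: 45 + 46.208/60 = 45.770133
  N ⇒ keep positive
  λ: 3.2938′ = 0.054897°; total 13.054897
  W ⇒ negate
Point 2:
  Latitude: 19.967′ = 0.332783°; total 86.332783
  S → negative
  Longitude: 66 + 48.53/60 = 66.808833
  W ⇒ negate
Point 3:
  φ: 43 + 18.9328/60 = 43.315547
  N → positive
  Longitude: 52.19′ = 0.869833°; total 22.869833
  W → negative
Point 4:
  Latitude: 14.7704′ = 0.246173°; total 58.246173
  N ⇒ keep positive
  λ: 0 + 9.46/60 = 0.157667
  W ⇒ negate
Point 5:
  φ: 9.562′ = 0.159367°; total 14.159367
  S → negative
  λ: 143 + 20.376/60 = 143.339600
  E → positive

1. 45.77013, -13.05490
2. -86.33278, -66.80883
3. 43.31555, -22.86983
4. 58.24617, -0.15767
5. -14.15937, 143.33960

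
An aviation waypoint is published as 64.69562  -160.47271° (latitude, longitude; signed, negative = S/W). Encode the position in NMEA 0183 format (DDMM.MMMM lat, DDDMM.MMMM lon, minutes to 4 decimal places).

6441.7372,N / 16028.3626,W

Lat: 64° + 0.695620 × 60 = 64° 41.737200′
Longitude is negative → W; |value| = 160.472710
Longitude: minutes = (160.472710 − 160) × 60 = 28.362600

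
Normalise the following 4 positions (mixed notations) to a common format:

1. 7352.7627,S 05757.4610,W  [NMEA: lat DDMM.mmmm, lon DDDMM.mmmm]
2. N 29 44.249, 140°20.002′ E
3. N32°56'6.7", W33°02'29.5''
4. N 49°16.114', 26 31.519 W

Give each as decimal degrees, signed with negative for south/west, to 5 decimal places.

Point 1:
  Latitude: degrees = first 2 digits = 73, minutes = 52.7627; 73 + 52.7627/60 = 73.879378
  S → negative
  λ: split at 3 digits → 057° and 57.461′; 57 + 57.461/60 = 57.957683
  W ⇒ negate
Point 2:
  Latitude: 44.249′ = 0.737483°; total 29.737483
  N ⇒ keep positive
  λ: 20.002′ = 0.333367°; total 140.333367
  E ⇒ keep positive
Point 3:
  φ: 56′ + 6.7″ = 56.11167′; 32 + 56.11167/60 = 32.935194
  N → positive
  λ: 33° + 2/60 + 29.5/3600 = 33 + 0.033333 + 0.008194 = 33.041528
  hemisphere W, so the sign is −
Point 4:
  Lat: 16.114′ = 0.268567°; total 49.268567
  N ⇒ keep positive
  Longitude: 31.519′ = 0.525317°; total 26.525317
  W → negative

1. -73.87938, -57.95768
2. 29.73748, 140.33337
3. 32.93519, -33.04153
4. 49.26857, -26.52532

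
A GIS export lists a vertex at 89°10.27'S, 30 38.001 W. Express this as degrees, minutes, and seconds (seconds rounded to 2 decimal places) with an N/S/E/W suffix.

89°10′16.20″ S, 30°38′0.06″ W

Latitude: 10.27000′ → 10′ and 0.27000 × 60 = 16.2000″
Longitude: fractional minutes 0.00100 × 60 = 0.0600″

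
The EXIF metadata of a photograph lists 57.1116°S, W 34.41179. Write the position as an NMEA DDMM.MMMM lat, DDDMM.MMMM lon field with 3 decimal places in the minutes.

5706.696,S / 03424.707,W

Lat: minutes = (57.111600 − 57) × 60 = 6.69600
Lon: fractional part 0.411790 → 24.70740 minutes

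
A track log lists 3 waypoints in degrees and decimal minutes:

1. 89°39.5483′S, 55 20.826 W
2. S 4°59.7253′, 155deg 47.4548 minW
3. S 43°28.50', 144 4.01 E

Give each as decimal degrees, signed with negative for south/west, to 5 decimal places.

1. -89.65914, -55.34710
2. -4.99542, -155.79091
3. -43.47500, 144.06683

Point 1:
  Lat: 39.5483′ = 0.659138°; total 89.659138
  hemisphere S, so the sign is −
  Longitude: 20.826′ = 0.347100°; total 55.347100
  W ⇒ negate
Point 2:
  φ: 4 + 59.7253/60 = 4.995422
  S ⇒ negate
  Lon: 155 + 47.4548/60 = 155.790913
  W ⇒ negate
Point 3:
  φ: 28.5′ = 0.475000°; total 43.475000
  hemisphere S, so the sign is −
  Lon: 144 + 4.01/60 = 144.066833
  E → positive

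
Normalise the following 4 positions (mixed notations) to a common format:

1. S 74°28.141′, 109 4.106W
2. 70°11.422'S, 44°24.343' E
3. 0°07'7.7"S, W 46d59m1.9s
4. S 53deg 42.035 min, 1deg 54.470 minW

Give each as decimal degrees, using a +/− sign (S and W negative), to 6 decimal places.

1. -74.469017, -109.068433
2. -70.190367, 44.405717
3. -0.118806, -46.983861
4. -53.700583, -1.907833

Point 1:
  φ: 74 + 28.141/60 = 74.4690167
  hemisphere S, so the sign is −
  λ: 109 + 4.106/60 = 109.0684333
  hemisphere W, so the sign is −
Point 2:
  Latitude: 70 + 11.422/60 = 70.1903667
  hemisphere S, so the sign is −
  Lon: 44 + 24.343/60 = 44.4057167
  E → positive
Point 3:
  Lat: 0 + 7/60 + 7.7/3600 = 0.1188056
  S ⇒ negate
  Lon: 59′ + 1.9″ = 59.03167′; 46 + 59.03167/60 = 46.9838611
  W → negative
Point 4:
  φ: 42.035′ = 0.700583°; total 53.7005833
  S ⇒ negate
  λ: 54.47′ = 0.907833°; total 1.9078333
  W ⇒ negate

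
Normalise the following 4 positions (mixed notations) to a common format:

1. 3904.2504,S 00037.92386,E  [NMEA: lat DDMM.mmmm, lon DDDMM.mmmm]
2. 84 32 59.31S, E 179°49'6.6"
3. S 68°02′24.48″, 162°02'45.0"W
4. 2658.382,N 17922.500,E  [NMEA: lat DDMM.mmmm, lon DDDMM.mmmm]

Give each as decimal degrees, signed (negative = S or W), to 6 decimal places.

Point 1:
  Latitude: degrees = first 2 digits = 39, minutes = 4.2504; 39 + 4.2504/60 = 39.0708400
  S ⇒ negate
  Lon: degrees = first 3 digits = 0, minutes = 37.92386; 0 + 37.92386/60 = 0.6320643
  E ⇒ keep positive
Point 2:
  φ: 32′ + 59.31″ = 32.98850′; 84 + 32.98850/60 = 84.5498083
  S ⇒ negate
  Longitude: 179° + 49/60 + 6.6/3600 = 179 + 0.816667 + 0.001833 = 179.8185000
  E → positive
Point 3:
  Latitude: 2′ + 24.48″ = 2.40800′; 68 + 2.40800/60 = 68.0401333
  S → negative
  Longitude: 162 + 2/60 + 45/3600 = 162.0458333
  W → negative
Point 4:
  φ: split at 2 digits → 26° and 58.382′; 26 + 58.382/60 = 26.9730333
  N → positive
  λ: split at 3 digits → 179° and 22.5′; 179 + 22.5/60 = 179.3750000
  E ⇒ keep positive

1. -39.070840, 0.632064
2. -84.549808, 179.818500
3. -68.040133, -162.045833
4. 26.973033, 179.375000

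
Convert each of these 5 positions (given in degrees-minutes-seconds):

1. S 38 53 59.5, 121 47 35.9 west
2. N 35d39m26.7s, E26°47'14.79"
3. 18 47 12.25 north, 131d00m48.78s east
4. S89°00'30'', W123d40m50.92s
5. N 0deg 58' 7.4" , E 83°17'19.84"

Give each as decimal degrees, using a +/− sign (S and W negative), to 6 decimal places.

1. -38.899861, -121.793306
2. 35.657417, 26.787442
3. 18.786736, 131.013550
4. -89.008333, -123.680811
5. 0.968722, 83.288844

Point 1:
  Lat: 38 + 53/60 + 59.5/3600 = 38.8998611
  hemisphere S, so the sign is −
  λ: 47′ + 35.9″ = 47.59833′; 121 + 47.59833/60 = 121.7933056
  W ⇒ negate
Point 2:
  Lat: 35 + 39/60 + 26.7/3600 = 35.6574167
  N ⇒ keep positive
  λ: 26 + 47/60 + 14.79/3600 = 26.7874417
  E ⇒ keep positive
Point 3:
  Lat: 47′ + 12.25″ = 47.20417′; 18 + 47.20417/60 = 18.7867361
  N → positive
  λ: 131 + 0/60 + 48.78/3600 = 131.0135500
  E → positive
Point 4:
  φ: 0′ + 30″ = 0.50000′; 89 + 0.50000/60 = 89.0083333
  hemisphere S, so the sign is −
  Longitude: 40′ + 50.92″ = 40.84867′; 123 + 40.84867/60 = 123.6808111
  W → negative
Point 5:
  φ: 0° + 58/60 + 7.4/3600 = 0 + 0.966667 + 0.002056 = 0.9687222
  N → positive
  Lon: 83° + 17/60 + 19.84/3600 = 83 + 0.283333 + 0.005511 = 83.2888444
  E → positive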